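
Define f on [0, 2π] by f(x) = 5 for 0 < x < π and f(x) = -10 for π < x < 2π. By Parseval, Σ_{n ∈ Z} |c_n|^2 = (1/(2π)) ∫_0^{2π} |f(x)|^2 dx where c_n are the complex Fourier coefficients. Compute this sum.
Σ |c_n|^2 = 125/2

Parseval equates the L^2 energy of f (normalised by 1/(2π)) with the ℓ^2 sum of its Fourier coefficients: (1/(2π)) ∫_0^{2π} |f|^2 = Σ |c_n|^2.
Compute the left side: (1/(2π)) [∫_0^π 5^2 dx + ∫_π^{2π} (-10)^2 dx] = (1/(2π)) · (25π + 100π) = (25 + 100)/2 = 125/2.
So Σ_{n ∈ Z} |c_n|^2 = 125/2.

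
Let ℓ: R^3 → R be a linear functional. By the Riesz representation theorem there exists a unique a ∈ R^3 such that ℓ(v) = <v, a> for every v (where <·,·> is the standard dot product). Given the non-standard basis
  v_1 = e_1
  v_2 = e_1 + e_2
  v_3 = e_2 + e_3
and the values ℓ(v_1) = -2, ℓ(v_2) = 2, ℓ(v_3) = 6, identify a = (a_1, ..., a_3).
a = (-2, 4, 2)

Write a = (a_1, ..., a_3) in the standard basis. For each basis vector v_i, ℓ(v_i) = <v_i, a> is a linear equation in the a_j's. Collect the n equations into a matrix system V a = ℓ, where row i of V is v_i (expressed in the standard basis). Since V is invertible (lower-triangular with 1s on the diagonal, up to permutation), solve by back-substitution:
  V =
[[1, 0, 0],
 [1, 1, 0],
 [0, 1, 1]]
  V a = (-2, 2, 6)
Solving gives a = (-2, 4, 2).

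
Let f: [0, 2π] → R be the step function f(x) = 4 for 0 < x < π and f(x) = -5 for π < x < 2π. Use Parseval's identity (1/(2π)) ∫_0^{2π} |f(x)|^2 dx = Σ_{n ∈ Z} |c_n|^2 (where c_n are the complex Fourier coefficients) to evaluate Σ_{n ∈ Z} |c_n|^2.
Σ |c_n|^2 = 41/2

Parseval equates the L^2 energy of f (normalised by 1/(2π)) with the ℓ^2 sum of its Fourier coefficients: (1/(2π)) ∫_0^{2π} |f|^2 = Σ |c_n|^2.
Compute the left side: (1/(2π)) [∫_0^π 4^2 dx + ∫_π^{2π} (-5)^2 dx] = (1/(2π)) · (16π + 25π) = (16 + 25)/2 = 41/2.
So Σ_{n ∈ Z} |c_n|^2 = 41/2.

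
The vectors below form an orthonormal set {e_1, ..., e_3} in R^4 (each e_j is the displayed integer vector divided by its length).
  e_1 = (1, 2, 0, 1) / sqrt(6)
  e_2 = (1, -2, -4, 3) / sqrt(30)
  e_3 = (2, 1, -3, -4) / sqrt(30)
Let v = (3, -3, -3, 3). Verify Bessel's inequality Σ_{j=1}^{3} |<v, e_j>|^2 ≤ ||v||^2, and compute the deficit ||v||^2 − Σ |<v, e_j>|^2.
Σ |<v, e_j>|^2 = 30; ||v||^2 = 36; deficit = 6

Write each e_j = u_j / sqrt(<u_j, u_j>) where u_j is the displayed integer vector. Then <v, e_j> = <v, u_j> / sqrt(<u_j, u_j>), so |<v, e_j>|^2 = <v, u_j>^2 / <u_j, u_j>.
Coefficients: <v, e_1> = 0/sqrt(6), <v, e_2> = 30/sqrt(30), <v, e_3> = 0/sqrt(30).
Square and sum: Σ |<v, e_j>|^2 = 30.
Compute ||v||^2 = v·v = 36.
Deficit = 36 − 30 = 6 ≥ 0, confirming Bessel's inequality. (The deficit equals ||v − Σ <v,e_j> e_j||^2, the squared distance from v to span{e_j}.)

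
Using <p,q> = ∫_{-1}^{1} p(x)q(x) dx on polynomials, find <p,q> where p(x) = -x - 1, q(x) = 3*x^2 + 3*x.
<p,q> = -4

Expand the product: p(x)·q(x) = -3*x^3 - 6*x^2 - 3*x.
∫_{-1}^{1} of each monomial x^k gives [2/(k+1) if k even, 0 if k odd]. Integrating term-by-term (or equivalently evaluating the antiderivative F(x) = -3*x^4/4 - 2*x^3 - 3*x^2/2 at the endpoints):
  F(1) − F(−1) = -17/4 − (-1/4) = -4.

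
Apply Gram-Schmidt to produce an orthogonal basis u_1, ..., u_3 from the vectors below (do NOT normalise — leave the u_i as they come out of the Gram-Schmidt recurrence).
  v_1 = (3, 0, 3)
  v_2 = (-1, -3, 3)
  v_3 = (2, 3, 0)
Orthogonal basis:
  u_1 = (3, 0, 3)
  u_2 = (-2, -3, 2)
  u_3 = (-9/17, 12/17, 9/17)

Apply the Gram-Schmidt recurrence
  u_1 = v_1
  u_i = v_i − Σ_{j<i} ((v_i · u_j) / (u_j · u_j)) · u_j.

Step by step this gives:
  u_1 = (3, 0, 3)
  u_2 = (-2, -3, 2)
  u_3 = (-9/17, 12/17, 9/17)

Orthogonality check:
  u_2 · u_1 = 0 (should be 0)
  u_3 · u_1 = 0 (should be 0)
  u_3 · u_2 = 0 (should be 0)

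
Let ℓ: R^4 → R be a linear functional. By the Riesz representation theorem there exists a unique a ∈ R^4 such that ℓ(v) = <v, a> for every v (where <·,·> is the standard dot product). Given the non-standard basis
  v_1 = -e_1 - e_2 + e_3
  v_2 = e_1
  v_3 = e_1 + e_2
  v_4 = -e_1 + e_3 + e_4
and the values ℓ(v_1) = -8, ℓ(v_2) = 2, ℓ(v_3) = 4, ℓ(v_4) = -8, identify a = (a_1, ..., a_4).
a = (2, 2, -4, -2)

Write a = (a_1, ..., a_4) in the standard basis. For each basis vector v_i, ℓ(v_i) = <v_i, a> is a linear equation in the a_j's. Collect the n equations into a matrix system V a = ℓ, where row i of V is v_i (expressed in the standard basis). Since V is invertible (lower-triangular with 1s on the diagonal, up to permutation), solve by back-substitution:
  V =
[[-1, -1, 1, 0],
 [1, 0, 0, 0],
 [1, 1, 0, 0],
 [-1, 0, 1, 1]]
  V a = (-8, 2, 4, -8)
Solving gives a = (2, 2, -4, -2).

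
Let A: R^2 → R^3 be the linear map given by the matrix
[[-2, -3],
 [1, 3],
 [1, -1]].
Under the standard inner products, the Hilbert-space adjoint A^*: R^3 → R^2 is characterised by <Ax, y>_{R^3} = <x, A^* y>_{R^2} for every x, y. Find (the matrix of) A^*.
A^* = A^T =
[[-2, 1, 1],
 [-3, 3, -1]]

For real matrices with standard dot products, the defining identity <Ax, y> = <x, A^* y> gives (Ax)^T y = x^T (A^*) y, i.e. x^T A^T y = x^T (A^*) y. Since this holds for all x, y, we must have A^* = A^T. Therefore
A^* =
[[-2, 1, 1],
 [-3, 3, -1]].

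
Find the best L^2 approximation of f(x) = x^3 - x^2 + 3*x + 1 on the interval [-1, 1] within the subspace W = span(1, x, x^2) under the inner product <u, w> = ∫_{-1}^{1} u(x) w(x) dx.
g(x) = -x^2 + 18*x/5 + 1

The best approximation g ∈ W is the orthogonal projection of f onto W. Writing g = a_0 + a_1 x + a_2 x^2, the coefficients solve the normal equations G · a = b where
  G_{ij} = <φ_i, φ_j> and b_i = <f, φ_i>, with φ_0 = 1, φ_1 = x, φ_2 = x^2.
G =
  [2, 0, 2/3]
  [0, 2/3, 0]
  [2/3, 0, 2/5],
b = (4/3, 12/5, 4/15).
Solving gives a_0 = 1, a_1 = 18/5, a_2 = -1, so
  g(x) = -x^2 + 18*x/5 + 1.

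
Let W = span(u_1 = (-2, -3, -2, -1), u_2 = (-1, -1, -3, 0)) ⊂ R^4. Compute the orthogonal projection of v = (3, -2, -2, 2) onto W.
proj_W(v) = (-2/77, 31/77, -138/77, 3/7)

Set up U = [u_1 | ... | u_2] ∈ R^(4×2). The projector onto W = col(U) is P = U (U^T U)^(-1) U^T.
Compute U^T U =
  [18, 11]
  [11, 11],
and U^T v = (2, 5).
Solve U^T U · c = U^T v for the coefficients: c = (-3/7, 68/77). The projection is proj_W(v) = U c.
Check: (v - proj_W(v)) · u_1 = 0  (should be 0).
Check: (v - proj_W(v)) · u_2 = 0  (should be 0).
Result: proj_W(v) = (-2/77, 31/77, -138/77, 3/7).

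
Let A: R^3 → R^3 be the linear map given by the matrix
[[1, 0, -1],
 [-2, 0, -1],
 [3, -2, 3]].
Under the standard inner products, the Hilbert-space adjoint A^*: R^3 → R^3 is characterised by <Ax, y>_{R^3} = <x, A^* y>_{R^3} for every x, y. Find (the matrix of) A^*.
A^* = A^T =
[[1, -2, 3],
 [0, 0, -2],
 [-1, -1, 3]]

For real matrices with standard dot products, the defining identity <Ax, y> = <x, A^* y> gives (Ax)^T y = x^T (A^*) y, i.e. x^T A^T y = x^T (A^*) y. Since this holds for all x, y, we must have A^* = A^T. Therefore
A^* =
[[1, -2, 3],
 [0, 0, -2],
 [-1, -1, 3]].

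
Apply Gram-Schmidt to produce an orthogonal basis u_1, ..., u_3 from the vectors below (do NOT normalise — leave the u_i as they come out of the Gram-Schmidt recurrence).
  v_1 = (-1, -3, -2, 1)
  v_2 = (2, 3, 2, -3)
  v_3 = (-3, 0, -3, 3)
Orthogonal basis:
  u_1 = (-1, -3, -2, 1)
  u_2 = (4/5, -3/5, -2/5, -9/5)
  u_3 = (-1, 3/2, -2, -1/2)

Apply the Gram-Schmidt recurrence
  u_1 = v_1
  u_i = v_i − Σ_{j<i} ((v_i · u_j) / (u_j · u_j)) · u_j.

Step by step this gives:
  u_1 = (-1, -3, -2, 1)
  u_2 = (4/5, -3/5, -2/5, -9/5)
  u_3 = (-1, 3/2, -2, -1/2)

Orthogonality check:
  u_2 · u_1 = 0 (should be 0)
  u_3 · u_1 = 0 (should be 0)
  u_3 · u_2 = 0 (should be 0)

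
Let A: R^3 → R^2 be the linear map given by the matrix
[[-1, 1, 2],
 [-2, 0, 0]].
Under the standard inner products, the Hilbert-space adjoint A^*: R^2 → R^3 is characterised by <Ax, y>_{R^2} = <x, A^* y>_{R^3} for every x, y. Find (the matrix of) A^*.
A^* = A^T =
[[-1, -2],
 [1, 0],
 [2, 0]]

For real matrices with standard dot products, the defining identity <Ax, y> = <x, A^* y> gives (Ax)^T y = x^T (A^*) y, i.e. x^T A^T y = x^T (A^*) y. Since this holds for all x, y, we must have A^* = A^T. Therefore
A^* =
[[-1, -2],
 [1, 0],
 [2, 0]].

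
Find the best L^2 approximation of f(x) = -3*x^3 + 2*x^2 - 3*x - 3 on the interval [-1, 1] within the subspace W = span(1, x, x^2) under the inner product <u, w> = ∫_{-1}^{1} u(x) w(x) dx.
g(x) = 2*x^2 - 24*x/5 - 3

The best approximation g ∈ W is the orthogonal projection of f onto W. Writing g = a_0 + a_1 x + a_2 x^2, the coefficients solve the normal equations G · a = b where
  G_{ij} = <φ_i, φ_j> and b_i = <f, φ_i>, with φ_0 = 1, φ_1 = x, φ_2 = x^2.
G =
  [2, 0, 2/3]
  [0, 2/3, 0]
  [2/3, 0, 2/5],
b = (-14/3, -16/5, -6/5).
Solving gives a_0 = -3, a_1 = -24/5, a_2 = 2, so
  g(x) = 2*x^2 - 24*x/5 - 3.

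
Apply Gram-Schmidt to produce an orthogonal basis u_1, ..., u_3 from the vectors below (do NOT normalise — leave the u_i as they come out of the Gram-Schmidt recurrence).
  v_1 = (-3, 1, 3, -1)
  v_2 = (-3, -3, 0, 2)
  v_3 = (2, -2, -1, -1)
Orthogonal basis:
  u_1 = (-3, 1, 3, -1)
  u_2 = (-12/5, -16/5, -3/5, 11/5)
  u_3 = (1/2, -3/2, 1/2, -3/2)

Apply the Gram-Schmidt recurrence
  u_1 = v_1
  u_i = v_i − Σ_{j<i} ((v_i · u_j) / (u_j · u_j)) · u_j.

Step by step this gives:
  u_1 = (-3, 1, 3, -1)
  u_2 = (-12/5, -16/5, -3/5, 11/5)
  u_3 = (1/2, -3/2, 1/2, -3/2)

Orthogonality check:
  u_2 · u_1 = 0 (should be 0)
  u_3 · u_1 = 0 (should be 0)
  u_3 · u_2 = 0 (should be 0)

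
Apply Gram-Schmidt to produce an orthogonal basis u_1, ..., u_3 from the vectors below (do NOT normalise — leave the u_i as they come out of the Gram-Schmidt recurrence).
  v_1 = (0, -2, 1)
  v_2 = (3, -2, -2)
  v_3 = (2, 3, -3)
Orthogonal basis:
  u_1 = (0, -2, 1)
  u_2 = (3, -6/5, -12/5)
  u_3 = (2/9, 1/9, 2/9)

Apply the Gram-Schmidt recurrence
  u_1 = v_1
  u_i = v_i − Σ_{j<i} ((v_i · u_j) / (u_j · u_j)) · u_j.

Step by step this gives:
  u_1 = (0, -2, 1)
  u_2 = (3, -6/5, -12/5)
  u_3 = (2/9, 1/9, 2/9)

Orthogonality check:
  u_2 · u_1 = 0 (should be 0)
  u_3 · u_1 = 0 (should be 0)
  u_3 · u_2 = 0 (should be 0)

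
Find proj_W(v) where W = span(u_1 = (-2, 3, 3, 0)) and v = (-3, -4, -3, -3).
proj_W(v) = (15/11, -45/22, -45/22, 0)

Set up U = [u_1 | ... | u_1] ∈ R^(4×1). The projector onto W = col(U) is P = U (U^T U)^(-1) U^T.
Compute U^T U =
  [22],
and U^T v = (-15).
Solve U^T U · c = U^T v for the coefficients: c = (-15/22). The projection is proj_W(v) = U c.
Check: (v - proj_W(v)) · u_1 = 0  (should be 0).
Result: proj_W(v) = (15/11, -45/22, -45/22, 0).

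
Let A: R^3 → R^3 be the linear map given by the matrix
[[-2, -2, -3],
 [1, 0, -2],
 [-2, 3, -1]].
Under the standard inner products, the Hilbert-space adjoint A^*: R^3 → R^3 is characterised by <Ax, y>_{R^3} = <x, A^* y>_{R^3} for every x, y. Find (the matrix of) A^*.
A^* = A^T =
[[-2, 1, -2],
 [-2, 0, 3],
 [-3, -2, -1]]

For real matrices with standard dot products, the defining identity <Ax, y> = <x, A^* y> gives (Ax)^T y = x^T (A^*) y, i.e. x^T A^T y = x^T (A^*) y. Since this holds for all x, y, we must have A^* = A^T. Therefore
A^* =
[[-2, 1, -2],
 [-2, 0, 3],
 [-3, -2, -1]].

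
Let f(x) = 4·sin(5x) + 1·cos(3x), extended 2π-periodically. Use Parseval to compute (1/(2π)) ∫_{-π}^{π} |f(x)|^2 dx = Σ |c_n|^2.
Σ |c_n|^2 = 17/2

Expand |f|^2 and use orthogonality of {sin(nx), cos(mx)} on [-π, π]:
  ∫_{-π}^{π} sin(nx)^2 dx = π, ∫ cos(mx)^2 dx = π, and cross terms integrate to 0.
So ∫_{-π}^{π} f(x)^2 dx = 4^2 · π + 1^2 · π = (16 + 1)π.
Divide by 2π: (16 + 1)/2 = 17/2.
By Parseval, this equals Σ |c_n|^2.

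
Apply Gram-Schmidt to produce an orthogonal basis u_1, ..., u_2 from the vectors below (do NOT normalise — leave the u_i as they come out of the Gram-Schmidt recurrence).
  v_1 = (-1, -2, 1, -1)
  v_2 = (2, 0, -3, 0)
Orthogonal basis:
  u_1 = (-1, -2, 1, -1)
  u_2 = (9/7, -10/7, -16/7, -5/7)

Apply the Gram-Schmidt recurrence
  u_1 = v_1
  u_i = v_i − Σ_{j<i} ((v_i · u_j) / (u_j · u_j)) · u_j.

Step by step this gives:
  u_1 = (-1, -2, 1, -1)
  u_2 = (9/7, -10/7, -16/7, -5/7)

Orthogonality check:
  u_2 · u_1 = 0 (should be 0)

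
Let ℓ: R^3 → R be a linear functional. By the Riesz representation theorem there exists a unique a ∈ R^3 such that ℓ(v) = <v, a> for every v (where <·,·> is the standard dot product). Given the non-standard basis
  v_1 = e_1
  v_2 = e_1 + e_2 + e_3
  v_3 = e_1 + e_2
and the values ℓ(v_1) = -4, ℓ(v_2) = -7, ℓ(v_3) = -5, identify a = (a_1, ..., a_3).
a = (-4, -1, -2)

Write a = (a_1, ..., a_3) in the standard basis. For each basis vector v_i, ℓ(v_i) = <v_i, a> is a linear equation in the a_j's. Collect the n equations into a matrix system V a = ℓ, where row i of V is v_i (expressed in the standard basis). Since V is invertible (lower-triangular with 1s on the diagonal, up to permutation), solve by back-substitution:
  V =
[[1, 0, 0],
 [1, 1, 1],
 [1, 1, 0]]
  V a = (-4, -7, -5)
Solving gives a = (-4, -1, -2).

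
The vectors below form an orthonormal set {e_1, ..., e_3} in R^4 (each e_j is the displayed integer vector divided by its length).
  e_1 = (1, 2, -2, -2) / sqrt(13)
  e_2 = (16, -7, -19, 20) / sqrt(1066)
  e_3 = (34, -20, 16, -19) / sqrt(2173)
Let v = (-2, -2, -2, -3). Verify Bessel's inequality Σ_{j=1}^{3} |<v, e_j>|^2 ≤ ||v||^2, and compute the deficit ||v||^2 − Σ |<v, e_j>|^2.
Σ |<v, e_j>|^2 = 145/53; ||v||^2 = 21; deficit = 968/53

Write each e_j = u_j / sqrt(<u_j, u_j>) where u_j is the displayed integer vector. Then <v, e_j> = <v, u_j> / sqrt(<u_j, u_j>), so |<v, e_j>|^2 = <v, u_j>^2 / <u_j, u_j>.
Coefficients: <v, e_1> = 4/sqrt(13), <v, e_2> = -40/sqrt(1066), <v, e_3> = -3/sqrt(2173).
Square and sum: Σ |<v, e_j>|^2 = 145/53.
Compute ||v||^2 = v·v = 21.
Deficit = 21 − 145/53 = 968/53 ≥ 0, confirming Bessel's inequality. (The deficit equals ||v − Σ <v,e_j> e_j||^2, the squared distance from v to span{e_j}.)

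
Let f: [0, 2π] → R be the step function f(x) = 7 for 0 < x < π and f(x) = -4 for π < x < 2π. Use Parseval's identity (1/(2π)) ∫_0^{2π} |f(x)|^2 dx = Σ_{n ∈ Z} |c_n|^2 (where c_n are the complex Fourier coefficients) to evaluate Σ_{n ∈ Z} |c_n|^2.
Σ |c_n|^2 = 65/2

Parseval equates the L^2 energy of f (normalised by 1/(2π)) with the ℓ^2 sum of its Fourier coefficients: (1/(2π)) ∫_0^{2π} |f|^2 = Σ |c_n|^2.
Compute the left side: (1/(2π)) [∫_0^π 7^2 dx + ∫_π^{2π} (-4)^2 dx] = (1/(2π)) · (49π + 16π) = (49 + 16)/2 = 65/2.
So Σ_{n ∈ Z} |c_n|^2 = 65/2.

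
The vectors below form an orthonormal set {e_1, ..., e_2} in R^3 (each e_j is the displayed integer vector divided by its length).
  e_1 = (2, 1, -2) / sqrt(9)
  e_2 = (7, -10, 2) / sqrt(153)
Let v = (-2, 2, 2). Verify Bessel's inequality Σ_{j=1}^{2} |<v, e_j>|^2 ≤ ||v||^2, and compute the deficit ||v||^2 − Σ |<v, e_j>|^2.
Σ |<v, e_j>|^2 = 168/17; ||v||^2 = 12; deficit = 36/17

Write each e_j = u_j / sqrt(<u_j, u_j>) where u_j is the displayed integer vector. Then <v, e_j> = <v, u_j> / sqrt(<u_j, u_j>), so |<v, e_j>|^2 = <v, u_j>^2 / <u_j, u_j>.
Coefficients: <v, e_1> = -6/sqrt(9), <v, e_2> = -30/sqrt(153).
Square and sum: Σ |<v, e_j>|^2 = 168/17.
Compute ||v||^2 = v·v = 12.
Deficit = 12 − 168/17 = 36/17 ≥ 0, confirming Bessel's inequality. (The deficit equals ||v − Σ <v,e_j> e_j||^2, the squared distance from v to span{e_j}.)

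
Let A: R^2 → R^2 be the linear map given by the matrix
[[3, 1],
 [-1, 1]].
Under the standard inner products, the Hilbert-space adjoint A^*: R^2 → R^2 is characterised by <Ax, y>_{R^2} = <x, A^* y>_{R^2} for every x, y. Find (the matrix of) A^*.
A^* = A^T =
[[3, -1],
 [1, 1]]

For real matrices with standard dot products, the defining identity <Ax, y> = <x, A^* y> gives (Ax)^T y = x^T (A^*) y, i.e. x^T A^T y = x^T (A^*) y. Since this holds for all x, y, we must have A^* = A^T. Therefore
A^* =
[[3, -1],
 [1, 1]].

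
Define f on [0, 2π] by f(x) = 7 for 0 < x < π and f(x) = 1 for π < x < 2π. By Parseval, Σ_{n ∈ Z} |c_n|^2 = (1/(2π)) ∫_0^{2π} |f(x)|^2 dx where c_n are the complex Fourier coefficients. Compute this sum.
Σ |c_n|^2 = 25

Parseval equates the L^2 energy of f (normalised by 1/(2π)) with the ℓ^2 sum of its Fourier coefficients: (1/(2π)) ∫_0^{2π} |f|^2 = Σ |c_n|^2.
Compute the left side: (1/(2π)) [∫_0^π 7^2 dx + ∫_π^{2π} 1^2 dx] = (1/(2π)) · (49π + 1π) = (49 + 1)/2 = 25.
So Σ_{n ∈ Z} |c_n|^2 = 25.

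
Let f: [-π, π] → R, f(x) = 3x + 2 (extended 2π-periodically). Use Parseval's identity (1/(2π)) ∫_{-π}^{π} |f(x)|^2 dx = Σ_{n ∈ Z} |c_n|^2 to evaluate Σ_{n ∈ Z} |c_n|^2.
Σ |c_n|^2 = 3π^2 + 4

Expand and integrate term by term over [-π, π]:
  ∫ (3x)^2 dx = 9·(2π^3/3); ∫ 2·3·(2)·x dx = 0 (odd integrand); ∫ 2^2 dx = 4·2π.
So (1/(2π)) ∫_{-π}^{π} (3x + 2)^2 dx = 9π^2/3 + 4 = 3π^2 + 4.
Parseval ⇒ Σ |c_n|^2 = 3π^2 + 4.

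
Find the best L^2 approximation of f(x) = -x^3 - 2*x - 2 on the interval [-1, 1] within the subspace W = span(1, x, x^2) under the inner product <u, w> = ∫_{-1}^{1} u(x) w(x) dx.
g(x) = -13*x/5 - 2

The best approximation g ∈ W is the orthogonal projection of f onto W. Writing g = a_0 + a_1 x + a_2 x^2, the coefficients solve the normal equations G · a = b where
  G_{ij} = <φ_i, φ_j> and b_i = <f, φ_i>, with φ_0 = 1, φ_1 = x, φ_2 = x^2.
G =
  [2, 0, 2/3]
  [0, 2/3, 0]
  [2/3, 0, 2/5],
b = (-4, -26/15, -4/3).
Solving gives a_0 = -2, a_1 = -13/5, a_2 = 0, so
  g(x) = -13*x/5 - 2.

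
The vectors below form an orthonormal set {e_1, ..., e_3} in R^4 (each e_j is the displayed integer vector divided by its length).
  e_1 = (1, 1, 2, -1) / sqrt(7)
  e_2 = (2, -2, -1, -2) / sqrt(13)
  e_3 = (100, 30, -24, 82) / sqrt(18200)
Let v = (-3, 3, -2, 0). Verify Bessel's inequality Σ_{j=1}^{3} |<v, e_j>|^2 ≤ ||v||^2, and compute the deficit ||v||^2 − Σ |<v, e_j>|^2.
Σ |<v, e_j>|^2 = 571/50; ||v||^2 = 22; deficit = 529/50

Write each e_j = u_j / sqrt(<u_j, u_j>) where u_j is the displayed integer vector. Then <v, e_j> = <v, u_j> / sqrt(<u_j, u_j>), so |<v, e_j>|^2 = <v, u_j>^2 / <u_j, u_j>.
Coefficients: <v, e_1> = -4/sqrt(7), <v, e_2> = -10/sqrt(13), <v, e_3> = -162/sqrt(18200).
Square and sum: Σ |<v, e_j>|^2 = 571/50.
Compute ||v||^2 = v·v = 22.
Deficit = 22 − 571/50 = 529/50 ≥ 0, confirming Bessel's inequality. (The deficit equals ||v − Σ <v,e_j> e_j||^2, the squared distance from v to span{e_j}.)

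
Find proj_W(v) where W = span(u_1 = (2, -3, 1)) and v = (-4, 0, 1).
proj_W(v) = (-1, 3/2, -1/2)

Set up U = [u_1 | ... | u_1] ∈ R^(3×1). The projector onto W = col(U) is P = U (U^T U)^(-1) U^T.
Compute U^T U =
  [14],
and U^T v = (-7).
Solve U^T U · c = U^T v for the coefficients: c = (-1/2). The projection is proj_W(v) = U c.
Check: (v - proj_W(v)) · u_1 = 0  (should be 0).
Result: proj_W(v) = (-1, 3/2, -1/2).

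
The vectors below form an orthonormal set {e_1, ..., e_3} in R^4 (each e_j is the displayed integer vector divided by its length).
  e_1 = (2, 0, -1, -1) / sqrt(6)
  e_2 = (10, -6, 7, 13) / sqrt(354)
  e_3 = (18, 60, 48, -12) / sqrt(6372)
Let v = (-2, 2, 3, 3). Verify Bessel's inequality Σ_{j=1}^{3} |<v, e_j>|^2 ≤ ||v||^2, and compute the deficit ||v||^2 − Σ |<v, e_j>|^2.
Σ |<v, e_j>|^2 = 74/3; ||v||^2 = 26; deficit = 4/3

Write each e_j = u_j / sqrt(<u_j, u_j>) where u_j is the displayed integer vector. Then <v, e_j> = <v, u_j> / sqrt(<u_j, u_j>), so |<v, e_j>|^2 = <v, u_j>^2 / <u_j, u_j>.
Coefficients: <v, e_1> = -10/sqrt(6), <v, e_2> = 28/sqrt(354), <v, e_3> = 192/sqrt(6372).
Square and sum: Σ |<v, e_j>|^2 = 74/3.
Compute ||v||^2 = v·v = 26.
Deficit = 26 − 74/3 = 4/3 ≥ 0, confirming Bessel's inequality. (The deficit equals ||v − Σ <v,e_j> e_j||^2, the squared distance from v to span{e_j}.)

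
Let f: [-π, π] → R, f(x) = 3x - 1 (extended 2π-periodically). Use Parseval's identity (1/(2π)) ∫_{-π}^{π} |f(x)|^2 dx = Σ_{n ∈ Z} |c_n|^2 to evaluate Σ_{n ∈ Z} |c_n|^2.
Σ |c_n|^2 = 3π^2 + 1

Expand and integrate term by term over [-π, π]:
  ∫ (3x)^2 dx = 9·(2π^3/3); ∫ 2·3·(-1)·x dx = 0 (odd integrand); ∫ (-1)^2 dx = 1·2π.
So (1/(2π)) ∫_{-π}^{π} (3x - 1)^2 dx = 9π^2/3 + 1 = 3π^2 + 1.
Parseval ⇒ Σ |c_n|^2 = 3π^2 + 1.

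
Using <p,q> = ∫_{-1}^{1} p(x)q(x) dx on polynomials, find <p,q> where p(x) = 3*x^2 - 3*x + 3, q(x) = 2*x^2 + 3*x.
<p,q> = 2/5

Expand the product: p(x)·q(x) = 6*x^4 + 3*x^3 - 3*x^2 + 9*x.
∫_{-1}^{1} of each monomial x^k gives [2/(k+1) if k even, 0 if k odd]. Integrating term-by-term (or equivalently evaluating the antiderivative F(x) = 6*x^5/5 + 3*x^4/4 - x^3 + 9*x^2/2 at the endpoints):
  F(1) − F(−1) = 109/20 − (101/20) = 2/5.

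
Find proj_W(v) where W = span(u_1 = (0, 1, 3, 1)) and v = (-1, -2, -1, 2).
proj_W(v) = (0, -3/11, -9/11, -3/11)

Set up U = [u_1 | ... | u_1] ∈ R^(4×1). The projector onto W = col(U) is P = U (U^T U)^(-1) U^T.
Compute U^T U =
  [11],
and U^T v = (-3).
Solve U^T U · c = U^T v for the coefficients: c = (-3/11). The projection is proj_W(v) = U c.
Check: (v - proj_W(v)) · u_1 = 0  (should be 0).
Result: proj_W(v) = (0, -3/11, -9/11, -3/11).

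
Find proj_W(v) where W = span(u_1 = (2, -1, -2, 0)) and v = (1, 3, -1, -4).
proj_W(v) = (2/9, -1/9, -2/9, 0)

Set up U = [u_1 | ... | u_1] ∈ R^(4×1). The projector onto W = col(U) is P = U (U^T U)^(-1) U^T.
Compute U^T U =
  [9],
and U^T v = (1).
Solve U^T U · c = U^T v for the coefficients: c = (1/9). The projection is proj_W(v) = U c.
Check: (v - proj_W(v)) · u_1 = 0  (should be 0).
Result: proj_W(v) = (2/9, -1/9, -2/9, 0).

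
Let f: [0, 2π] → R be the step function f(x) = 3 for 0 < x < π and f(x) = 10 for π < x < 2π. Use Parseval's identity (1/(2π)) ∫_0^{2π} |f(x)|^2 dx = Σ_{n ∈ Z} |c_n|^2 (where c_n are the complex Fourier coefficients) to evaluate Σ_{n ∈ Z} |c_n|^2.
Σ |c_n|^2 = 109/2

Parseval equates the L^2 energy of f (normalised by 1/(2π)) with the ℓ^2 sum of its Fourier coefficients: (1/(2π)) ∫_0^{2π} |f|^2 = Σ |c_n|^2.
Compute the left side: (1/(2π)) [∫_0^π 3^2 dx + ∫_π^{2π} 10^2 dx] = (1/(2π)) · (9π + 100π) = (9 + 100)/2 = 109/2.
So Σ_{n ∈ Z} |c_n|^2 = 109/2.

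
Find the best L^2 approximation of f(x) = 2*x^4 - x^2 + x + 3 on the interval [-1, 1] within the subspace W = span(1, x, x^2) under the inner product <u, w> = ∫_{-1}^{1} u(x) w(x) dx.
g(x) = 5*x^2/7 + x + 99/35

The best approximation g ∈ W is the orthogonal projection of f onto W. Writing g = a_0 + a_1 x + a_2 x^2, the coefficients solve the normal equations G · a = b where
  G_{ij} = <φ_i, φ_j> and b_i = <f, φ_i>, with φ_0 = 1, φ_1 = x, φ_2 = x^2.
G =
  [2, 0, 2/3]
  [0, 2/3, 0]
  [2/3, 0, 2/5],
b = (92/15, 2/3, 76/35).
Solving gives a_0 = 99/35, a_1 = 1, a_2 = 5/7, so
  g(x) = 5*x^2/7 + x + 99/35.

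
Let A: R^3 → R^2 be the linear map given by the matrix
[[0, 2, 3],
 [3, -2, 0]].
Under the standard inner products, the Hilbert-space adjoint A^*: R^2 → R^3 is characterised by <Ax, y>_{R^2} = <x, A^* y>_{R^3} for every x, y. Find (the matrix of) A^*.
A^* = A^T =
[[0, 3],
 [2, -2],
 [3, 0]]

For real matrices with standard dot products, the defining identity <Ax, y> = <x, A^* y> gives (Ax)^T y = x^T (A^*) y, i.e. x^T A^T y = x^T (A^*) y. Since this holds for all x, y, we must have A^* = A^T. Therefore
A^* =
[[0, 3],
 [2, -2],
 [3, 0]].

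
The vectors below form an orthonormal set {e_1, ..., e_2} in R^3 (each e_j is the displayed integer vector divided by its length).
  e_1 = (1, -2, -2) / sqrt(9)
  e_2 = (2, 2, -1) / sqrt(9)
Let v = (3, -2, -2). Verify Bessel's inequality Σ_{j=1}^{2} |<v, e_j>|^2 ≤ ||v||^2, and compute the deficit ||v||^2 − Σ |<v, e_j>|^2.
Σ |<v, e_j>|^2 = 137/9; ||v||^2 = 17; deficit = 16/9

Write each e_j = u_j / sqrt(<u_j, u_j>) where u_j is the displayed integer vector. Then <v, e_j> = <v, u_j> / sqrt(<u_j, u_j>), so |<v, e_j>|^2 = <v, u_j>^2 / <u_j, u_j>.
Coefficients: <v, e_1> = 11/sqrt(9), <v, e_2> = 4/sqrt(9).
Square and sum: Σ |<v, e_j>|^2 = 137/9.
Compute ||v||^2 = v·v = 17.
Deficit = 17 − 137/9 = 16/9 ≥ 0, confirming Bessel's inequality. (The deficit equals ||v − Σ <v,e_j> e_j||^2, the squared distance from v to span{e_j}.)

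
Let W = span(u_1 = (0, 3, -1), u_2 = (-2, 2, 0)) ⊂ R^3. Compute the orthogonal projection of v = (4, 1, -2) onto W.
proj_W(v) = (45/11, 12/11, -19/11)

Set up U = [u_1 | ... | u_2] ∈ R^(3×2). The projector onto W = col(U) is P = U (U^T U)^(-1) U^T.
Compute U^T U =
  [10, 6]
  [6, 8],
and U^T v = (5, -6).
Solve U^T U · c = U^T v for the coefficients: c = (19/11, -45/22). The projection is proj_W(v) = U c.
Check: (v - proj_W(v)) · u_1 = 0  (should be 0).
Check: (v - proj_W(v)) · u_2 = 0  (should be 0).
Result: proj_W(v) = (45/11, 12/11, -19/11).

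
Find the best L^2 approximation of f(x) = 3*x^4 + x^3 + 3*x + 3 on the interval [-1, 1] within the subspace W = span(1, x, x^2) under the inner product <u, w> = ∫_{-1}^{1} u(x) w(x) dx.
g(x) = 18*x^2/7 + 18*x/5 + 96/35

The best approximation g ∈ W is the orthogonal projection of f onto W. Writing g = a_0 + a_1 x + a_2 x^2, the coefficients solve the normal equations G · a = b where
  G_{ij} = <φ_i, φ_j> and b_i = <f, φ_i>, with φ_0 = 1, φ_1 = x, φ_2 = x^2.
G =
  [2, 0, 2/3]
  [0, 2/3, 0]
  [2/3, 0, 2/5],
b = (36/5, 12/5, 20/7).
Solving gives a_0 = 96/35, a_1 = 18/5, a_2 = 18/7, so
  g(x) = 18*x^2/7 + 18*x/5 + 96/35.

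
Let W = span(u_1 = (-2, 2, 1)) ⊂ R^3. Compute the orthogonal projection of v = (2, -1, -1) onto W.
proj_W(v) = (14/9, -14/9, -7/9)

Set up U = [u_1 | ... | u_1] ∈ R^(3×1). The projector onto W = col(U) is P = U (U^T U)^(-1) U^T.
Compute U^T U =
  [9],
and U^T v = (-7).
Solve U^T U · c = U^T v for the coefficients: c = (-7/9). The projection is proj_W(v) = U c.
Check: (v - proj_W(v)) · u_1 = 0  (should be 0).
Result: proj_W(v) = (14/9, -14/9, -7/9).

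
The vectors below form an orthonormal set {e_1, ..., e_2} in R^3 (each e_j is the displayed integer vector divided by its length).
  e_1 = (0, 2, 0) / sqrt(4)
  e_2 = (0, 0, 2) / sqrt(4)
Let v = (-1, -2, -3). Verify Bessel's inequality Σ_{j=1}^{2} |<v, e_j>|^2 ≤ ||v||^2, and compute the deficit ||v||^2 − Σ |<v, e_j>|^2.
Σ |<v, e_j>|^2 = 13; ||v||^2 = 14; deficit = 1

Write each e_j = u_j / sqrt(<u_j, u_j>) where u_j is the displayed integer vector. Then <v, e_j> = <v, u_j> / sqrt(<u_j, u_j>), so |<v, e_j>|^2 = <v, u_j>^2 / <u_j, u_j>.
Coefficients: <v, e_1> = -4/sqrt(4), <v, e_2> = -6/sqrt(4).
Square and sum: Σ |<v, e_j>|^2 = 13.
Compute ||v||^2 = v·v = 14.
Deficit = 14 − 13 = 1 ≥ 0, confirming Bessel's inequality. (The deficit equals ||v − Σ <v,e_j> e_j||^2, the squared distance from v to span{e_j}.)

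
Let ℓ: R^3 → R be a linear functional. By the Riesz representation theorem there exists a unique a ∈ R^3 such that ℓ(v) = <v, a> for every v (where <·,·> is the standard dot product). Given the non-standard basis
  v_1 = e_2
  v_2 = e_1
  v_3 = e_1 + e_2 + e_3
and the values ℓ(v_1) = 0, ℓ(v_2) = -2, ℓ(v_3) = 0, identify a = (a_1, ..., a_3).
a = (-2, 0, 2)

Write a = (a_1, ..., a_3) in the standard basis. For each basis vector v_i, ℓ(v_i) = <v_i, a> is a linear equation in the a_j's. Collect the n equations into a matrix system V a = ℓ, where row i of V is v_i (expressed in the standard basis). Since V is invertible (lower-triangular with 1s on the diagonal, up to permutation), solve by back-substitution:
  V =
[[0, 1, 0],
 [1, 0, 0],
 [1, 1, 1]]
  V a = (0, -2, 0)
Solving gives a = (-2, 0, 2).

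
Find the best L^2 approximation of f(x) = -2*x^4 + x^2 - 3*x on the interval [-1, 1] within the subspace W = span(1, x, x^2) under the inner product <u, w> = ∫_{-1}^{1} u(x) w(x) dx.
g(x) = -5*x^2/7 - 3*x + 6/35

The best approximation g ∈ W is the orthogonal projection of f onto W. Writing g = a_0 + a_1 x + a_2 x^2, the coefficients solve the normal equations G · a = b where
  G_{ij} = <φ_i, φ_j> and b_i = <f, φ_i>, with φ_0 = 1, φ_1 = x, φ_2 = x^2.
G =
  [2, 0, 2/3]
  [0, 2/3, 0]
  [2/3, 0, 2/5],
b = (-2/15, -2, -6/35).
Solving gives a_0 = 6/35, a_1 = -3, a_2 = -5/7, so
  g(x) = -5*x^2/7 - 3*x + 6/35.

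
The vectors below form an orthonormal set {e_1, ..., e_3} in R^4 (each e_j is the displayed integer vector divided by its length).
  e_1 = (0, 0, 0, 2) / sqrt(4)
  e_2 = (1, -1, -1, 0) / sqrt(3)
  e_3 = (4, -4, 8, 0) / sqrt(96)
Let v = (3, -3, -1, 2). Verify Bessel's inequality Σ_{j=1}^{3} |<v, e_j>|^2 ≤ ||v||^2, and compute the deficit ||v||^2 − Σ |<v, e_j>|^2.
Σ |<v, e_j>|^2 = 23; ||v||^2 = 23; deficit = 0

Write each e_j = u_j / sqrt(<u_j, u_j>) where u_j is the displayed integer vector. Then <v, e_j> = <v, u_j> / sqrt(<u_j, u_j>), so |<v, e_j>|^2 = <v, u_j>^2 / <u_j, u_j>.
Coefficients: <v, e_1> = 4/sqrt(4), <v, e_2> = 7/sqrt(3), <v, e_3> = 16/sqrt(96).
Square and sum: Σ |<v, e_j>|^2 = 23.
Compute ||v||^2 = v·v = 23.
Deficit = 23 − 23 = 0 ≥ 0, confirming Bessel's inequality. (The deficit equals ||v − Σ <v,e_j> e_j||^2, the squared distance from v to span{e_j}.)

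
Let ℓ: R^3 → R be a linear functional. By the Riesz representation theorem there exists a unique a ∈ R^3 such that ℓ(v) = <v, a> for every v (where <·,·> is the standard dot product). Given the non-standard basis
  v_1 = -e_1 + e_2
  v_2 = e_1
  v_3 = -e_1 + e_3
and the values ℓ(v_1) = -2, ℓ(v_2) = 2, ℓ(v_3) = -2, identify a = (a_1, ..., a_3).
a = (2, 0, 0)

Write a = (a_1, ..., a_3) in the standard basis. For each basis vector v_i, ℓ(v_i) = <v_i, a> is a linear equation in the a_j's. Collect the n equations into a matrix system V a = ℓ, where row i of V is v_i (expressed in the standard basis). Since V is invertible (lower-triangular with 1s on the diagonal, up to permutation), solve by back-substitution:
  V =
[[-1, 1, 0],
 [1, 0, 0],
 [-1, 0, 1]]
  V a = (-2, 2, -2)
Solving gives a = (2, 0, 0).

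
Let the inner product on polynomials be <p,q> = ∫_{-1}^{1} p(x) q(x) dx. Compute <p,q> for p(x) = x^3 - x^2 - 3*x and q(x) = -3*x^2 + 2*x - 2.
<p,q> = -2/3

Expand the product: p(x)·q(x) = -3*x^5 + 5*x^4 + 5*x^3 - 4*x^2 + 6*x.
∫_{-1}^{1} of each monomial x^k gives [2/(k+1) if k even, 0 if k odd]. Integrating term-by-term (or equivalently evaluating the antiderivative F(x) = -x^6/2 + x^5 + 5*x^4/4 - 4*x^3/3 + 3*x^2 at the endpoints):
  F(1) − F(−1) = 41/12 − (49/12) = -2/3.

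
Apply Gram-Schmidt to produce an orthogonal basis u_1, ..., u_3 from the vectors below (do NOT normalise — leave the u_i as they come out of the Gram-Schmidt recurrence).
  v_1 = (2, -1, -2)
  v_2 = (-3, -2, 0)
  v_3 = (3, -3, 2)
Orthogonal basis:
  u_1 = (2, -1, -2)
  u_2 = (-19/9, -22/9, -8/9)
  u_3 = (176/101, -264/101, 308/101)

Apply the Gram-Schmidt recurrence
  u_1 = v_1
  u_i = v_i − Σ_{j<i} ((v_i · u_j) / (u_j · u_j)) · u_j.

Step by step this gives:
  u_1 = (2, -1, -2)
  u_2 = (-19/9, -22/9, -8/9)
  u_3 = (176/101, -264/101, 308/101)

Orthogonality check:
  u_2 · u_1 = 0 (should be 0)
  u_3 · u_1 = 0 (should be 0)
  u_3 · u_2 = 0 (should be 0)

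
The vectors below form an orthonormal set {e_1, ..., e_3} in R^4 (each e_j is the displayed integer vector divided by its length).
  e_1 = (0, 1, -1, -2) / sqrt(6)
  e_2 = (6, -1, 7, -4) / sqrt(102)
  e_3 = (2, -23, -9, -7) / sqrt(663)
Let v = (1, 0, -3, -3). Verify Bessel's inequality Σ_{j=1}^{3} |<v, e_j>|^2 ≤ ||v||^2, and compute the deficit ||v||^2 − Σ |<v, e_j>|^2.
Σ |<v, e_j>|^2 = 677/39; ||v||^2 = 19; deficit = 64/39

Write each e_j = u_j / sqrt(<u_j, u_j>) where u_j is the displayed integer vector. Then <v, e_j> = <v, u_j> / sqrt(<u_j, u_j>), so |<v, e_j>|^2 = <v, u_j>^2 / <u_j, u_j>.
Coefficients: <v, e_1> = 9/sqrt(6), <v, e_2> = -3/sqrt(102), <v, e_3> = 50/sqrt(663).
Square and sum: Σ |<v, e_j>|^2 = 677/39.
Compute ||v||^2 = v·v = 19.
Deficit = 19 − 677/39 = 64/39 ≥ 0, confirming Bessel's inequality. (The deficit equals ||v − Σ <v,e_j> e_j||^2, the squared distance from v to span{e_j}.)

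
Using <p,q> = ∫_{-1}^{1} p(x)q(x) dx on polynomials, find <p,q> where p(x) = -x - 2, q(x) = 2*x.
<p,q> = -4/3

Expand the product: p(x)·q(x) = -2*x^2 - 4*x.
∫_{-1}^{1} of each monomial x^k gives [2/(k+1) if k even, 0 if k odd]. Integrating term-by-term (or equivalently evaluating the antiderivative F(x) = -2*x^3/3 - 2*x^2 at the endpoints):
  F(1) − F(−1) = -8/3 − (-4/3) = -4/3.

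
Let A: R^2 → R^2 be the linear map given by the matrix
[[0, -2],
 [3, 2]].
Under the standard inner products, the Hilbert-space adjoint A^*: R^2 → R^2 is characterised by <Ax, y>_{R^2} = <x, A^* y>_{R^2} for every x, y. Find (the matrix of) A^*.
A^* = A^T =
[[0, 3],
 [-2, 2]]

For real matrices with standard dot products, the defining identity <Ax, y> = <x, A^* y> gives (Ax)^T y = x^T (A^*) y, i.e. x^T A^T y = x^T (A^*) y. Since this holds for all x, y, we must have A^* = A^T. Therefore
A^* =
[[0, 3],
 [-2, 2]].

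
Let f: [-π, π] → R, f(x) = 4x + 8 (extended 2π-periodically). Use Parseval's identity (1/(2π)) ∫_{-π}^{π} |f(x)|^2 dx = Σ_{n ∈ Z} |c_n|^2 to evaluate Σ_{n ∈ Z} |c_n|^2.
Σ |c_n|^2 = 16π^2/3 + 64

Expand and integrate term by term over [-π, π]:
  ∫ (4x)^2 dx = 16·(2π^3/3); ∫ 2·4·(8)·x dx = 0 (odd integrand); ∫ 8^2 dx = 64·2π.
So (1/(2π)) ∫_{-π}^{π} (4x + 8)^2 dx = 16π^2/3 + 64 = 16π^2/3 + 64.
Parseval ⇒ Σ |c_n|^2 = 16π^2/3 + 64.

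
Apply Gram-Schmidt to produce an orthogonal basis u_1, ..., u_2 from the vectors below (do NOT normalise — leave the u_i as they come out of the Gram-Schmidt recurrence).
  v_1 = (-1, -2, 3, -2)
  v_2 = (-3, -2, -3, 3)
Orthogonal basis:
  u_1 = (-1, -2, 3, -2)
  u_2 = (-31/9, -26/9, -5/3, 19/9)

Apply the Gram-Schmidt recurrence
  u_1 = v_1
  u_i = v_i − Σ_{j<i} ((v_i · u_j) / (u_j · u_j)) · u_j.

Step by step this gives:
  u_1 = (-1, -2, 3, -2)
  u_2 = (-31/9, -26/9, -5/3, 19/9)

Orthogonality check:
  u_2 · u_1 = 0 (should be 0)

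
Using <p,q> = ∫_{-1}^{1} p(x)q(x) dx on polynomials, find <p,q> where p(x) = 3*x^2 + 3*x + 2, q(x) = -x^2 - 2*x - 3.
<p,q> = -368/15

Expand the product: p(x)·q(x) = -3*x^4 - 9*x^3 - 17*x^2 - 13*x - 6.
∫_{-1}^{1} of each monomial x^k gives [2/(k+1) if k even, 0 if k odd]. Integrating term-by-term (or equivalently evaluating the antiderivative F(x) = -3*x^5/5 - 9*x^4/4 - 17*x^3/3 - 13*x^2/2 - 6*x at the endpoints):
  F(1) − F(−1) = -1261/60 − (211/60) = -368/15.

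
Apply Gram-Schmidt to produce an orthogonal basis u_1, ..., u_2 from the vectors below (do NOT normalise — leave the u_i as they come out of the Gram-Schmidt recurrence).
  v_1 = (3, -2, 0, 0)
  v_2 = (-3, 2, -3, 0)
Orthogonal basis:
  u_1 = (3, -2, 0, 0)
  u_2 = (0, 0, -3, 0)

Apply the Gram-Schmidt recurrence
  u_1 = v_1
  u_i = v_i − Σ_{j<i} ((v_i · u_j) / (u_j · u_j)) · u_j.

Step by step this gives:
  u_1 = (3, -2, 0, 0)
  u_2 = (0, 0, -3, 0)

Orthogonality check:
  u_2 · u_1 = 0 (should be 0)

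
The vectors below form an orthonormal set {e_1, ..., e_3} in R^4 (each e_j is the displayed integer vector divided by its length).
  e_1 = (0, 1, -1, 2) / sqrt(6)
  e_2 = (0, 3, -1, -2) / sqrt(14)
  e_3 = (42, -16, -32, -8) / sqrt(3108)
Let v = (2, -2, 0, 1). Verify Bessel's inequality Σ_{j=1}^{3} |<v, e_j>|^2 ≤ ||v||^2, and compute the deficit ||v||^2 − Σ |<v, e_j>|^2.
Σ |<v, e_j>|^2 = 308/37; ||v||^2 = 9; deficit = 25/37

Write each e_j = u_j / sqrt(<u_j, u_j>) where u_j is the displayed integer vector. Then <v, e_j> = <v, u_j> / sqrt(<u_j, u_j>), so |<v, e_j>|^2 = <v, u_j>^2 / <u_j, u_j>.
Coefficients: <v, e_1> = 0/sqrt(6), <v, e_2> = -8/sqrt(14), <v, e_3> = 108/sqrt(3108).
Square and sum: Σ |<v, e_j>|^2 = 308/37.
Compute ||v||^2 = v·v = 9.
Deficit = 9 − 308/37 = 25/37 ≥ 0, confirming Bessel's inequality. (The deficit equals ||v − Σ <v,e_j> e_j||^2, the squared distance from v to span{e_j}.)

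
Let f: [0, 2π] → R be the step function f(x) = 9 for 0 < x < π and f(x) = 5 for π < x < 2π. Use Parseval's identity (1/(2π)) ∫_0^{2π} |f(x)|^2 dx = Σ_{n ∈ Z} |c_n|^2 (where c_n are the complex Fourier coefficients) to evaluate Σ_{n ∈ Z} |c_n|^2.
Σ |c_n|^2 = 53

Parseval equates the L^2 energy of f (normalised by 1/(2π)) with the ℓ^2 sum of its Fourier coefficients: (1/(2π)) ∫_0^{2π} |f|^2 = Σ |c_n|^2.
Compute the left side: (1/(2π)) [∫_0^π 9^2 dx + ∫_π^{2π} 5^2 dx] = (1/(2π)) · (81π + 25π) = (81 + 25)/2 = 53.
So Σ_{n ∈ Z} |c_n|^2 = 53.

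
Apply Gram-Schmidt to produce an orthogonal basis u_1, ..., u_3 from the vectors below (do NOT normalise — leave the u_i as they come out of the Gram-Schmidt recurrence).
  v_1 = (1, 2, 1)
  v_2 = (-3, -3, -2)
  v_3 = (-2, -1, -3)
Orthogonal basis:
  u_1 = (1, 2, 1)
  u_2 = (-7/6, 2/3, -1/6)
  u_3 = (6/11, 6/11, -18/11)

Apply the Gram-Schmidt recurrence
  u_1 = v_1
  u_i = v_i − Σ_{j<i} ((v_i · u_j) / (u_j · u_j)) · u_j.

Step by step this gives:
  u_1 = (1, 2, 1)
  u_2 = (-7/6, 2/3, -1/6)
  u_3 = (6/11, 6/11, -18/11)

Orthogonality check:
  u_2 · u_1 = 0 (should be 0)
  u_3 · u_1 = 0 (should be 0)
  u_3 · u_2 = 0 (should be 0)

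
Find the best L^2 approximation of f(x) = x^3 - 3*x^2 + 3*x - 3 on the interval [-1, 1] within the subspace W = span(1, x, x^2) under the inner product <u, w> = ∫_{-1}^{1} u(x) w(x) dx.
g(x) = -3*x^2 + 18*x/5 - 3

The best approximation g ∈ W is the orthogonal projection of f onto W. Writing g = a_0 + a_1 x + a_2 x^2, the coefficients solve the normal equations G · a = b where
  G_{ij} = <φ_i, φ_j> and b_i = <f, φ_i>, with φ_0 = 1, φ_1 = x, φ_2 = x^2.
G =
  [2, 0, 2/3]
  [0, 2/3, 0]
  [2/3, 0, 2/5],
b = (-8, 12/5, -16/5).
Solving gives a_0 = -3, a_1 = 18/5, a_2 = -3, so
  g(x) = -3*x^2 + 18*x/5 - 3.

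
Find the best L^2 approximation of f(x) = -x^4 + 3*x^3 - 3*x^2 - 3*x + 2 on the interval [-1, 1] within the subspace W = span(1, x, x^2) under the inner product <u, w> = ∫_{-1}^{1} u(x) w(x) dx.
g(x) = -27*x^2/7 - 6*x/5 + 73/35

The best approximation g ∈ W is the orthogonal projection of f onto W. Writing g = a_0 + a_1 x + a_2 x^2, the coefficients solve the normal equations G · a = b where
  G_{ij} = <φ_i, φ_j> and b_i = <f, φ_i>, with φ_0 = 1, φ_1 = x, φ_2 = x^2.
G =
  [2, 0, 2/3]
  [0, 2/3, 0]
  [2/3, 0, 2/5],
b = (8/5, -4/5, -16/105).
Solving gives a_0 = 73/35, a_1 = -6/5, a_2 = -27/7, so
  g(x) = -27*x^2/7 - 6*x/5 + 73/35.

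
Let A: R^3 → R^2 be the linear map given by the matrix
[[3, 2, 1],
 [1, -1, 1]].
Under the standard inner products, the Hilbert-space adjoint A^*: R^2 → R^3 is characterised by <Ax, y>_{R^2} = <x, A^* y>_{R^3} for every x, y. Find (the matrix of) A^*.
A^* = A^T =
[[3, 1],
 [2, -1],
 [1, 1]]

For real matrices with standard dot products, the defining identity <Ax, y> = <x, A^* y> gives (Ax)^T y = x^T (A^*) y, i.e. x^T A^T y = x^T (A^*) y. Since this holds for all x, y, we must have A^* = A^T. Therefore
A^* =
[[3, 1],
 [2, -1],
 [1, 1]].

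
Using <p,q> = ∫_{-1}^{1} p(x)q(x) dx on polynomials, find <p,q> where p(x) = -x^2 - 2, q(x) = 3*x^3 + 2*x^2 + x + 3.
<p,q> = -262/15

Expand the product: p(x)·q(x) = -3*x^5 - 2*x^4 - 7*x^3 - 7*x^2 - 2*x - 6.
∫_{-1}^{1} of each monomial x^k gives [2/(k+1) if k even, 0 if k odd]. Integrating term-by-term (or equivalently evaluating the antiderivative F(x) = -x^6/2 - 2*x^5/5 - 7*x^4/4 - 7*x^3/3 - x^2 - 6*x at the endpoints):
  F(1) − F(−1) = -719/60 − (329/60) = -262/15.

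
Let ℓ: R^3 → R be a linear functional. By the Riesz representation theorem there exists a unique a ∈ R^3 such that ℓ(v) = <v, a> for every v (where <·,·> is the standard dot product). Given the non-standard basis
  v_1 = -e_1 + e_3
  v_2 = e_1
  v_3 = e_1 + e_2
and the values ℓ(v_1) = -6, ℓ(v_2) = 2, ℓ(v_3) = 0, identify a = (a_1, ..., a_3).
a = (2, -2, -4)

Write a = (a_1, ..., a_3) in the standard basis. For each basis vector v_i, ℓ(v_i) = <v_i, a> is a linear equation in the a_j's. Collect the n equations into a matrix system V a = ℓ, where row i of V is v_i (expressed in the standard basis). Since V is invertible (lower-triangular with 1s on the diagonal, up to permutation), solve by back-substitution:
  V =
[[-1, 0, 1],
 [1, 0, 0],
 [1, 1, 0]]
  V a = (-6, 2, 0)
Solving gives a = (2, -2, -4).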